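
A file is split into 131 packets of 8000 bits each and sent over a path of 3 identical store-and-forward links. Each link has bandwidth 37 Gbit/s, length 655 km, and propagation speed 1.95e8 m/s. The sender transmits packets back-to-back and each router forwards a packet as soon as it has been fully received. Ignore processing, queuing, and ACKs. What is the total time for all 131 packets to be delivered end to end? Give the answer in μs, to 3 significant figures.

Per-hop transmission t_tx = L/R = 8000/37000000000 = 0.216216 μs.
Per-hop propagation t_prop = 655000/195000000 = 3358.97 μs.
Pipeline fill: first packet needs 3·t_tx to clear all hops; remaining 130 packets each add one t_tx.
Total = (3+131-1)·t_tx + 3·t_prop = 133·0.216216 + 3·3358.97 = 10100 μs.

10100 μs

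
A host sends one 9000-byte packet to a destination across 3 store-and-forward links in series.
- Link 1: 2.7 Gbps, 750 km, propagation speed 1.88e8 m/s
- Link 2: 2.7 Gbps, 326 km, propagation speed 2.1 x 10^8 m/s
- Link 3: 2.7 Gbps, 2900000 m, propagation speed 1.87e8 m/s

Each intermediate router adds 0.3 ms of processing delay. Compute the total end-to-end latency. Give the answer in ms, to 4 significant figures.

21.73 ms

L = 9000 × 8 = 72000 bits.
Transmission delay per hop = L/R = 72000/2700000000 = 0.0266667 ms; 3 hops → 0.08 ms.
Propagation delays (d/s per hop): 3.98936, 1.55238, 15.508 ms; sum = 21.0498 ms.
Processing at 2 router(s): 2 × 0.3 ms = 0.6 ms.
End-to-end = 21.73 ms.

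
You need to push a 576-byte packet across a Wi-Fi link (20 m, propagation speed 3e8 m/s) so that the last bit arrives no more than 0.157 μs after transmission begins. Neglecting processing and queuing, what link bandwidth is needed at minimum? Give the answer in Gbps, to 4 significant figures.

51.01 Gbps

L = 4608 bits.
Propagation delay = 20 / 300000000 = 0.0666667 μs.
Transmission budget = 0.157 − 0.0666667 = 0.0903333 μs.
R ≥ L / t_tx = 4608 bits / 9.03333e-08 s = 51.01 Gbps.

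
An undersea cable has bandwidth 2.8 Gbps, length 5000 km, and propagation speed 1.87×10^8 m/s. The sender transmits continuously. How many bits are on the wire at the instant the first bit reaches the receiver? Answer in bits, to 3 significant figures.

Propagation delay = 5000000 / 187000000 = 0.026738 s.
BDP = R × t_prop = 2800000000 × 0.026738 = 74866300 bits.

74900000 bits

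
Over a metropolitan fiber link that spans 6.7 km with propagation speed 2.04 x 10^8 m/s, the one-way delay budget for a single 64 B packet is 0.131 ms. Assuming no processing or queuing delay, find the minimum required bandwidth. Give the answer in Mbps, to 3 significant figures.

5.22 Mbps

L = 512 bits.
Propagation delay = 6700 / 204000000 = 0.0328431 ms.
Transmission budget = 0.131 − 0.0328431 = 0.0981569 ms.
R ≥ L / t_tx = 512 bits / 9.81569e-05 s = 5.22 Mbps.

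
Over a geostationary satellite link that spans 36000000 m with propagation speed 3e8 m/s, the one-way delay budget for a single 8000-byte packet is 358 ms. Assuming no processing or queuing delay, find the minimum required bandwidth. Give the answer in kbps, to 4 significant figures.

L = 64000 bits.
Propagation delay = 36000000 / 300000000 = 120 ms.
Transmission budget = 358 − 120 = 238 ms.
R ≥ L / t_tx = 64000 bits / 0.238 s = 268.9 kbps.

268.9 kbps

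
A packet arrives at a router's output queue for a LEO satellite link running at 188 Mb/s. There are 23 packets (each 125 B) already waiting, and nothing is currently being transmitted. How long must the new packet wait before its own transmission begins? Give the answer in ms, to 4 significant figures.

0.1223 ms

Each queued packet: L/R = 1000/188000000 = 0.00531915 ms.
23 queued → 0.12234 ms.
Queuing delay = 0.1223 ms.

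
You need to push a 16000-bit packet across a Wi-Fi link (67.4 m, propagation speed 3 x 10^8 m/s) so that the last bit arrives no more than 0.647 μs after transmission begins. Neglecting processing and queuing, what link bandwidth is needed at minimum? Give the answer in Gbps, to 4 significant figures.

Propagation delay = 67.4 / 300000000 = 0.224667 μs.
Transmission budget = 0.647 − 0.224667 = 0.422333 μs.
R ≥ L / t_tx = 16000 bits / 4.22333e-07 s = 37.88 Gbps.

37.88 Gbps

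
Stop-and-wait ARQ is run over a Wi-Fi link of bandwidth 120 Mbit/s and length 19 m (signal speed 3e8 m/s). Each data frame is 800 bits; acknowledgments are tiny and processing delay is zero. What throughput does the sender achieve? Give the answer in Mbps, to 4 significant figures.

117.8 Mbps

t_tx = L/R = 800/120000000 = 6.66667e-06 s.
t_prop = 19/300000000 = 6.33333e-08 s; RTT = 1.26667e-07 s.
Cycle = t_tx + RTT = 6.79333e-06 s.
Throughput = L / cycle = 800 / 6.79333e-06 = 117.8 Mbps.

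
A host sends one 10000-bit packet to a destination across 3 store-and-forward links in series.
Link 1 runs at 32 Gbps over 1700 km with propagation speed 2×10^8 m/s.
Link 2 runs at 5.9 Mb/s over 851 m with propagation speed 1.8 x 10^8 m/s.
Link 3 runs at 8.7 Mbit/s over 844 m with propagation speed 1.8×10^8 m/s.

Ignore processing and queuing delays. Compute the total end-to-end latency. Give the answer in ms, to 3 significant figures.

11.4 ms

Transmission delays (L/R per hop): 0.0003125, 1.69492, 1.14943 ms; sum = 2.84465 ms.
Propagation delays (d/s per hop): 8.5, 0.00472778, 0.00468889 ms; sum = 8.50942 ms.
End-to-end = 11.4 ms.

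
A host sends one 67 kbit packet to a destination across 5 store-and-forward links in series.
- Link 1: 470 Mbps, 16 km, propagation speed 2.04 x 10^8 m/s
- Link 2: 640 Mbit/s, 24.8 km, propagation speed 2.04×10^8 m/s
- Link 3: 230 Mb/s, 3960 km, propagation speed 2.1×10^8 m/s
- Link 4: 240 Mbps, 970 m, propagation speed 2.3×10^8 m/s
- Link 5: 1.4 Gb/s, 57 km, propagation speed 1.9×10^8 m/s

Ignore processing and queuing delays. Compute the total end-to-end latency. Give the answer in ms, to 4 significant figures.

L = 67000 bits.
Transmission delays (L/R per hop): 0.142553, 0.104688, 0.291304, 0.279167, 0.0478571 ms; sum = 0.865569 ms.
Propagation delays (d/s per hop): 0.0784314, 0.121569, 18.8571, 0.00421739, 0.3 ms; sum = 19.3614 ms.
End-to-end = 20.23 ms.

20.23 ms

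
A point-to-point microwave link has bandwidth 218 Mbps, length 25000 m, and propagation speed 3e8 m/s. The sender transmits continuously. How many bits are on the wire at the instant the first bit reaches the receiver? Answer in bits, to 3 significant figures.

Propagation delay = 25000 / 300000000 = 8.33333e-05 s.
BDP = R × t_prop = 218000000 × 8.33333e-05 = 18166.7 bits.

18200 bits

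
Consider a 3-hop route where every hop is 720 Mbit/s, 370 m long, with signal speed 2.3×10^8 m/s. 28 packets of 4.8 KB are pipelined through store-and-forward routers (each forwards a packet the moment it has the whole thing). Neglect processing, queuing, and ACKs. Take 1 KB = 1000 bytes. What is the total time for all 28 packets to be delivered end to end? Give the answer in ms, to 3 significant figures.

Per-hop transmission t_tx = L/R = 38400/720000000 = 0.0533333 ms.
Per-hop propagation t_prop = 370/2.3e+08 = 0.0016087 ms.
Pipeline fill: first packet needs 3·t_tx to clear all hops; remaining 27 packets each add one t_tx.
Total = (3+28-1)·t_tx + 3·t_prop = 30·0.0533333 + 3·0.0016087 = 1.60 ms.

1.60 ms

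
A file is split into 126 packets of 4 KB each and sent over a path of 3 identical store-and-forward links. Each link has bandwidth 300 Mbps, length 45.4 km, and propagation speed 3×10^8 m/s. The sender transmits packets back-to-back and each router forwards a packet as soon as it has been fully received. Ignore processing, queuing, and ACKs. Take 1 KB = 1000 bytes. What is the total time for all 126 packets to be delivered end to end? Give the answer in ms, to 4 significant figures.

Per-hop transmission t_tx = L/R = 32000/300000000 = 0.106667 ms.
Per-hop propagation t_prop = 45400/300000000 = 0.151333 ms.
Pipeline fill: first packet needs 3·t_tx to clear all hops; remaining 125 packets each add one t_tx.
Total = (3+126-1)·t_tx + 3·t_prop = 128·0.106667 + 3·0.151333 = 14.11 ms.

14.11 ms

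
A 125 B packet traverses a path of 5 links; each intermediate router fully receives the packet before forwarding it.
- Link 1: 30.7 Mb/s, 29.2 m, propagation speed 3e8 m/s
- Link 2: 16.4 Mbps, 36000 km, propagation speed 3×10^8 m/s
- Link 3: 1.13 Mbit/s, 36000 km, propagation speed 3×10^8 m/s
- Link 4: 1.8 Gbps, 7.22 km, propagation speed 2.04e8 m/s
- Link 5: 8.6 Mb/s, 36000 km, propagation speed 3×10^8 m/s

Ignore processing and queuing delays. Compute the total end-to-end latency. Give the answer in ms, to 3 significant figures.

L = 125 × 8 = 1000 bits.
Transmission delays (L/R per hop): 0.0325733, 0.0609756, 0.884956, 0.000555556, 0.116279 ms; sum = 1.09534 ms.
Propagation delays (d/s per hop): 9.73333e-05, 120, 120, 0.0353922, 120 ms; sum = 360.035 ms.
End-to-end = 361 ms.

361 ms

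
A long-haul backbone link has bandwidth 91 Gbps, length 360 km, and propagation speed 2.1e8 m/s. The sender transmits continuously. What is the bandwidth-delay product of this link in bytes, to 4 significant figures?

Propagation delay = 360000 / 210000000 = 0.00171429 s.
BDP = R × t_prop = 91000000000 × 0.00171429 = 156000000 bits.
In bytes: 156000000/8 = 19500000 bytes.

19500000 bytes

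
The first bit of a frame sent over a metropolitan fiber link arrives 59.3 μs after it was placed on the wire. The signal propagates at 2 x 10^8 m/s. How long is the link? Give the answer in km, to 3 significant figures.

d = s × t_prop = 200000000 × 5.93e-05 = 11.9 km.

11.9 km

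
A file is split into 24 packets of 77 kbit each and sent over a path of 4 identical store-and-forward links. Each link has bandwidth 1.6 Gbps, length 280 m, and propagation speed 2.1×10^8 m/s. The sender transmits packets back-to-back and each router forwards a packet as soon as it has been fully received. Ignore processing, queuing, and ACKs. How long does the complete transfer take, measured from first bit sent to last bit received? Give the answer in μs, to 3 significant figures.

Per-hop transmission t_tx = L/R = 77000/1600000000 = 48.125 μs.
Per-hop propagation t_prop = 280/210000000 = 1.33333 μs.
Pipeline fill: first packet needs 4·t_tx to clear all hops; remaining 23 packets each add one t_tx.
Total = (4+24-1)·t_tx + 4·t_prop = 27·48.125 + 4·1.33333 = 1300 μs.

1300 μs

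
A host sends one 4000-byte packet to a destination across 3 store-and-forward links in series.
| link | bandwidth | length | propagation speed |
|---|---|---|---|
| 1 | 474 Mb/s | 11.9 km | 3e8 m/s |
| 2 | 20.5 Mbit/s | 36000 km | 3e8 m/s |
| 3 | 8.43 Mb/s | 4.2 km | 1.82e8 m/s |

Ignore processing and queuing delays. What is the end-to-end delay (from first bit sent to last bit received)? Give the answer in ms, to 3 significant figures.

L = 4000 × 8 = 32000 bits.
Transmission delays (L/R per hop): 0.0675105, 1.56098, 3.79597 ms; sum = 5.42445 ms.
Propagation delays (d/s per hop): 0.0396667, 120, 0.0230769 ms; sum = 120.063 ms.
End-to-end = 125 ms.

125 ms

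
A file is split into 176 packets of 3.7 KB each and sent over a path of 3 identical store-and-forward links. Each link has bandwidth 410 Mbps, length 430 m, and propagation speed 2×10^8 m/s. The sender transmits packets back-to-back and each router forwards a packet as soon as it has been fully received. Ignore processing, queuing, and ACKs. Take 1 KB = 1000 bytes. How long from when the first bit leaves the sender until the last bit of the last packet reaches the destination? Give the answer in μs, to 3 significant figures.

12900 μs

Per-hop transmission t_tx = L/R = 29600/410000000 = 72.1951 μs.
Per-hop propagation t_prop = 430/200000000 = 2.15 μs.
Pipeline fill: first packet needs 3·t_tx to clear all hops; remaining 175 packets each add one t_tx.
Total = (3+176-1)·t_tx + 3·t_prop = 178·72.1951 + 3·2.15 = 12900 μs.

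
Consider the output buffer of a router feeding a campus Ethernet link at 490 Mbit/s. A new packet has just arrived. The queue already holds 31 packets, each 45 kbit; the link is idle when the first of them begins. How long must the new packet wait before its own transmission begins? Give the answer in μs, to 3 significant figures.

Each queued packet: L/R = 45000/490000000 = 91.8367 μs.
31 queued → 2846.94 μs.
Queuing delay = 2850 μs.

2850 μs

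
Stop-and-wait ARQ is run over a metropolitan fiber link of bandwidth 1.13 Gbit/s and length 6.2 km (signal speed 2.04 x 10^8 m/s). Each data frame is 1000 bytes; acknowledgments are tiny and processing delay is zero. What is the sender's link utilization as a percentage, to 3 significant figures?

t_tx = L/R = 8000/1130000000 = 7.07965e-06 s.
t_prop = 6200/204000000 = 3.03922e-05 s; RTT = 6.07843e-05 s.
Cycle = t_tx + RTT = 6.7864e-05 s.
Utilization = t_tx / cycle = 7.07965e-06/6.7864e-05 = 10.4 %.

10.4 %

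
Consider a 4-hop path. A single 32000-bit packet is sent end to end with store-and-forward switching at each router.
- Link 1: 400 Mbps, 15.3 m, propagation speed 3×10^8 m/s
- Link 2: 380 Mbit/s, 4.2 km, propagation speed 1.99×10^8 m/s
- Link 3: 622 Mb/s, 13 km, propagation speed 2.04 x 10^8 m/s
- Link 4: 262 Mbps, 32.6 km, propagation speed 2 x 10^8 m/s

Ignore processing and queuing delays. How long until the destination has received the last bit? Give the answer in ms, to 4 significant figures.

Transmission delays (L/R per hop): 0.08, 0.0842105, 0.0514469, 0.122137 ms; sum = 0.337795 ms.
Propagation delays (d/s per hop): 5.1e-05, 0.0211055, 0.0637255, 0.163 ms; sum = 0.247882 ms.
End-to-end = 0.5857 ms.

0.5857 ms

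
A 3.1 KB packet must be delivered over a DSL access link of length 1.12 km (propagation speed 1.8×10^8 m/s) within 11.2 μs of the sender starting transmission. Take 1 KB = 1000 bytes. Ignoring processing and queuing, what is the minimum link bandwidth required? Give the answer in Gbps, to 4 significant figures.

4.982 Gbps

L = 24800 bits.
Propagation delay = 1120 / 180000000 = 6.22222 μs.
Transmission budget = 11.2 − 6.22222 = 4.97778 μs.
R ≥ L / t_tx = 24800 bits / 4.97778e-06 s = 4.982 Gbps.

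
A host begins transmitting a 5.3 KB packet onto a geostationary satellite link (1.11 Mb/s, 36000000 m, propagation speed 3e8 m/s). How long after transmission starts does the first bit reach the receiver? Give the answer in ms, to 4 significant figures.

120.0 ms

First bit experiences only propagation delay: d/s = 36000000/300000000 = 120.0 ms.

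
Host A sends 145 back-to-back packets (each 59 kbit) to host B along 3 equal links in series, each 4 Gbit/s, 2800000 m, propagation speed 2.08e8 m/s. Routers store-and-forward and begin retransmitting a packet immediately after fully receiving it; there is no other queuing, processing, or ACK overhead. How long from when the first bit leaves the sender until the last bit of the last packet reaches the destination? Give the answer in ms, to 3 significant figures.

Per-hop transmission t_tx = L/R = 59000/4000000000 = 0.01475 ms.
Per-hop propagation t_prop = 2800000/208000000 = 13.4615 ms.
Pipeline fill: first packet needs 3·t_tx to clear all hops; remaining 144 packets each add one t_tx.
Total = (3+145-1)·t_tx + 3·t_prop = 147·0.01475 + 3·13.4615 = 42.6 ms.

42.6 ms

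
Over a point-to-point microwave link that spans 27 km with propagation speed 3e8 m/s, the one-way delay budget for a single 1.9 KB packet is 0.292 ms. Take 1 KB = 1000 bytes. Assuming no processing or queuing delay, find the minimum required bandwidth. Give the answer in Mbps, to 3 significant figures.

L = 15200 bits.
Propagation delay = 27000 / 300000000 = 0.09 ms.
Transmission budget = 0.292 − 0.09 = 0.202 ms.
R ≥ L / t_tx = 15200 bits / 0.000202 s = 75.2 Mbps.

75.2 Mbps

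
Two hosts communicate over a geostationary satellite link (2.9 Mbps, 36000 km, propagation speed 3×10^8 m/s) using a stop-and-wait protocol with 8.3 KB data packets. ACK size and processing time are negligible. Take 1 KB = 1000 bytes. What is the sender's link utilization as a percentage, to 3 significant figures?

t_tx = L/R = 66400/2900000 = 0.0228966 s.
t_prop = 36000000/300000000 = 0.12 s; RTT = 0.24 s.
Cycle = t_tx + RTT = 0.262897 s.
Utilization = t_tx / cycle = 0.0228966/0.262897 = 8.71 %.

8.71 %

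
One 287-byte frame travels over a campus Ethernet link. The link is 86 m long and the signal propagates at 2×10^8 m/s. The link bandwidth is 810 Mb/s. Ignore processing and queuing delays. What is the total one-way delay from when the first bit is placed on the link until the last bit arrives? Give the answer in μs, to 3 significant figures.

L = 287 × 8 = 2296 bits.
Transmission delay = L/R = 2296 / 810000000 = 2.83457 μs.
Propagation delay = d/s = 86 m / 200000000 m/s = 0.43 μs.
Total = 3.26 μs.

3.26 μs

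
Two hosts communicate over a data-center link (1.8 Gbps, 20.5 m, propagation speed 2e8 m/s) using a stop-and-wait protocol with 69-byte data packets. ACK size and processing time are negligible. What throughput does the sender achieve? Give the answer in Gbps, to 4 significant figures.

1.079 Gbps

t_tx = L/R = 552/1800000000 = 3.06667e-07 s.
t_prop = 20.5/200000000 = 1.025e-07 s; RTT = 2.05e-07 s.
Cycle = t_tx + RTT = 5.11667e-07 s.
Throughput = L / cycle = 552 / 5.11667e-07 = 1.079 Gbps.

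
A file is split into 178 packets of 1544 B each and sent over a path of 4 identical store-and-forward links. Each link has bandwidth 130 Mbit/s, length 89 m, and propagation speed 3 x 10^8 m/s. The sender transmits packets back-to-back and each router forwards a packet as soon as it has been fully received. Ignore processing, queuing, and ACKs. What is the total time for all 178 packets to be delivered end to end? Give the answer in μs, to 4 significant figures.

Per-hop transmission t_tx = L/R = 12352/130000000 = 95.0154 μs.
Per-hop propagation t_prop = 89/300000000 = 0.296667 μs.
Pipeline fill: first packet needs 4·t_tx to clear all hops; remaining 177 packets each add one t_tx.
Total = (4+178-1)·t_tx + 4·t_prop = 181·95.0154 + 4·0.296667 = 17200 μs.

17200 μs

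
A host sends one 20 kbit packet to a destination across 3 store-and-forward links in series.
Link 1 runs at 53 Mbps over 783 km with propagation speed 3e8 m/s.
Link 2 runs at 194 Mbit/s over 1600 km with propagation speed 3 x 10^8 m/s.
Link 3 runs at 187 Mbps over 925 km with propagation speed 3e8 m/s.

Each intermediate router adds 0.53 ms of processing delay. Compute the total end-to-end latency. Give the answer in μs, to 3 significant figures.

L = 20000 bits.
Transmission delays (L/R per hop): 377.358, 103.093, 106.952 μs; sum = 587.403 μs.
Propagation delays (d/s per hop): 2610, 5333.33, 3083.33 μs; sum = 11026.7 μs.
Processing at 2 router(s): 2 × 0.53 ms = 1060 μs.
End-to-end = 12700 μs.

12700 μs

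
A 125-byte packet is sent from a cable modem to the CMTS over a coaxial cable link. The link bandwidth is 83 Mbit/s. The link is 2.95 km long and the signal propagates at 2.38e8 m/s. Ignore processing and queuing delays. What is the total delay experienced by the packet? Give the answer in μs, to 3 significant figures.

L = 125 × 8 = 1000 bits.
Transmission delay = L/R = 1000 / 83000000 = 12.0482 μs.
Propagation delay = d/s = 2950 m / 238000000 m/s = 12.395 μs.
Total = 24.4 μs.

24.4 μs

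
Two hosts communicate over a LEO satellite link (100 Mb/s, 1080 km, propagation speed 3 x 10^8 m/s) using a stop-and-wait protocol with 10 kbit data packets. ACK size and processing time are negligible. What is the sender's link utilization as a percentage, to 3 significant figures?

t_tx = L/R = 10000/100000000 = 0.0001 s.
t_prop = 1080000/300000000 = 0.0036 s; RTT = 0.0072 s.
Cycle = t_tx + RTT = 0.0073 s.
Utilization = t_tx / cycle = 0.0001/0.0073 = 1.37 %.

1.37 %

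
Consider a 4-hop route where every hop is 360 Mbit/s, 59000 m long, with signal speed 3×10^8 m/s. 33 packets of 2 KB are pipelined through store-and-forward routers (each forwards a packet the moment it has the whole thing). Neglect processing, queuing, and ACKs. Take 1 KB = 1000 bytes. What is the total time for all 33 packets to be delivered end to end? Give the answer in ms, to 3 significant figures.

2.39 ms

Per-hop transmission t_tx = L/R = 16000/360000000 = 0.0444444 ms.
Per-hop propagation t_prop = 59000/300000000 = 0.196667 ms.
Pipeline fill: first packet needs 4·t_tx to clear all hops; remaining 32 packets each add one t_tx.
Total = (4+33-1)·t_tx + 4·t_prop = 36·0.0444444 + 4·0.196667 = 2.39 ms.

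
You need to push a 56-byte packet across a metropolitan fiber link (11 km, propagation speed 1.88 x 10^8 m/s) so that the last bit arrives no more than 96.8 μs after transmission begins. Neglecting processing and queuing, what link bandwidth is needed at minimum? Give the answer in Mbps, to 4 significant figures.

L = 448 bits.
Propagation delay = 11000 / 188000000 = 58.5106 μs.
Transmission budget = 96.8 − 58.5106 = 38.2894 μs.
R ≥ L / t_tx = 448 bits / 3.82894e-05 s = 11.70 Mbps.

11.70 Mbps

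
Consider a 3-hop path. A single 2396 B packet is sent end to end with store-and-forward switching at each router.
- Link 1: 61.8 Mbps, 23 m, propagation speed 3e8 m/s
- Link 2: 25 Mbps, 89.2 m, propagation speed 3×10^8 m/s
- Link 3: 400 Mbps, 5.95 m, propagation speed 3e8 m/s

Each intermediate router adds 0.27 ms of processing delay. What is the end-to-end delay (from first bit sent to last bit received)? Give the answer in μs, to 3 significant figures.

L = 2396 × 8 = 19168 bits.
Transmission delays (L/R per hop): 310.162, 766.72, 47.92 μs; sum = 1124.8 μs.
Propagation delays (d/s per hop): 0.0766667, 0.297333, 0.0198333 μs; sum = 0.393833 μs.
Processing at 2 router(s): 2 × 0.27 ms = 540 μs.
End-to-end = 1670 μs.

1670 μs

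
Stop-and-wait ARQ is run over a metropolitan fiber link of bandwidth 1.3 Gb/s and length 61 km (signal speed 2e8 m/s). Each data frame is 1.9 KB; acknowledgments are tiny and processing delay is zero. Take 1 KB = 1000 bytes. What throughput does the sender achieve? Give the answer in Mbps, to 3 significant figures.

t_tx = L/R = 15200/1300000000 = 1.16923e-05 s.
t_prop = 61000/200000000 = 0.000305 s; RTT = 0.00061 s.
Cycle = t_tx + RTT = 0.000621692 s.
Throughput = L / cycle = 15200 / 0.000621692 = 24.4 Mbps.

24.4 Mbps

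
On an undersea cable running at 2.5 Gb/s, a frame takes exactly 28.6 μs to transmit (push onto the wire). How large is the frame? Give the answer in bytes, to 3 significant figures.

8940 bytes

L = R × t_tx = 2500000000 b/s × 2.86e-05 s = 71500 bits.
In bytes: 71500 / 8 = 8940 bytes.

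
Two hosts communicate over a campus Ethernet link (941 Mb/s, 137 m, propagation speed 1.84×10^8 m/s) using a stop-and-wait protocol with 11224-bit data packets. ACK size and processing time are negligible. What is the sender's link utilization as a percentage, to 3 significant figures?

88.9 %

t_tx = L/R = 11224/941000000 = 1.19277e-05 s.
t_prop = 137/184000000 = 7.44565e-07 s; RTT = 1.48913e-06 s.
Cycle = t_tx + RTT = 1.34169e-05 s.
Utilization = t_tx / cycle = 1.19277e-05/1.34169e-05 = 88.9 %.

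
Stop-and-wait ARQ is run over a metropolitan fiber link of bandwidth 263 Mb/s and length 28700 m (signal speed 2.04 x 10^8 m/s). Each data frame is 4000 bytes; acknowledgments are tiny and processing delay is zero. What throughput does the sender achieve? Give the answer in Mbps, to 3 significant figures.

t_tx = L/R = 32000/263000000 = 0.000121673 s.
t_prop = 28700/204000000 = 0.000140686 s; RTT = 0.000281373 s.
Cycle = t_tx + RTT = 0.000403046 s.
Throughput = L / cycle = 32000 / 0.000403046 = 79.4 Mbps.

79.4 Mbps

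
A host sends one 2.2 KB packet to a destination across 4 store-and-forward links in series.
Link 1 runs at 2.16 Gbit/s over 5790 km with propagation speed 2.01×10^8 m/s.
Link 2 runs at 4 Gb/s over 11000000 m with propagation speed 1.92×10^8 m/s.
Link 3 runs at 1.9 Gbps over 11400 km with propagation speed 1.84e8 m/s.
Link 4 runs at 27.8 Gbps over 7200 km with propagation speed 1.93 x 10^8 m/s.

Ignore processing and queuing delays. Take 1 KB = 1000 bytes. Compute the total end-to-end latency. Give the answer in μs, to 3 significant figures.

L = 17600 bits.
Transmission delays (L/R per hop): 8.14815, 4.4, 9.26316, 0.633094 μs; sum = 22.4444 μs.
Propagation delays (d/s per hop): 28806, 57291.7, 61956.5, 37305.7 μs; sum = 185360 μs.
End-to-end = 185000 μs.

185000 μs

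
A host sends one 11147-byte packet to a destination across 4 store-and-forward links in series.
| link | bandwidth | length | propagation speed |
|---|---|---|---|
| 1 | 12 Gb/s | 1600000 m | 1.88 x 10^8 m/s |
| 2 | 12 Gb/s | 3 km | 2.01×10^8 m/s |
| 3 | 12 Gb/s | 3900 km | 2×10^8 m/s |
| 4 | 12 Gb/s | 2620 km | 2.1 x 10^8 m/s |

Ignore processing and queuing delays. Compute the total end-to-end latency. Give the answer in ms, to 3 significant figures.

L = 11147 × 8 = 89176 bits.
Transmission delay per hop = L/R = 89176/12000000000 = 0.00743133 ms; 4 hops → 0.0297253 ms.
Propagation delays (d/s per hop): 8.51064, 0.0149254, 19.5, 12.4762 ms; sum = 40.5018 ms.
End-to-end = 40.5 ms.

40.5 ms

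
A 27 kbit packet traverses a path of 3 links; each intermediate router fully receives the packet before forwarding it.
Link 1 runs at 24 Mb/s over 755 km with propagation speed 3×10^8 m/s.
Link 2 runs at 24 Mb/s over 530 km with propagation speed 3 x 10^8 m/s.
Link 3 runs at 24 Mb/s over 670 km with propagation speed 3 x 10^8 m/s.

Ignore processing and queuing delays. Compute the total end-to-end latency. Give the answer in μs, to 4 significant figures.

L = 27000 bits.
Transmission delay per hop = L/R = 27000/24000000 = 1125 μs; 3 hops → 3375 μs.
Propagation delays (d/s per hop): 2516.67, 1766.67, 2233.33 μs; sum = 6516.67 μs.
End-to-end = 9892 μs.

9892 μs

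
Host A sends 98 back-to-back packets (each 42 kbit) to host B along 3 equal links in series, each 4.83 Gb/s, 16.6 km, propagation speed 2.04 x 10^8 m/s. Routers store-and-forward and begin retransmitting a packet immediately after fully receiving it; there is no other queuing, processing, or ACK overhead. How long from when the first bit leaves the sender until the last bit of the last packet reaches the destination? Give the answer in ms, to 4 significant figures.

1.114 ms

Per-hop transmission t_tx = L/R = 42000/4830000000 = 0.00869565 ms.
Per-hop propagation t_prop = 16600/204000000 = 0.0813725 ms.
Pipeline fill: first packet needs 3·t_tx to clear all hops; remaining 97 packets each add one t_tx.
Total = (3+98-1)·t_tx + 3·t_prop = 100·0.00869565 + 3·0.0813725 = 1.114 ms.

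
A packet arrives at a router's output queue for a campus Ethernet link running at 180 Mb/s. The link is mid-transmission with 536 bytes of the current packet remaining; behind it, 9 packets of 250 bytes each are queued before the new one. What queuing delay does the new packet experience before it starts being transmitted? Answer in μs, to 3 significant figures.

Each queued packet: L/R = 2000/180000000 = 11.1111 μs.
9 queued → 100 μs.
Plus remaining 4288 bits of current packet: 23.8222 μs.
Queuing delay = 124 μs.

124 μs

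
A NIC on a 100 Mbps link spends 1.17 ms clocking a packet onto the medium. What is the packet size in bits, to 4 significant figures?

L = R × t_tx = 100000000 b/s × 0.00117 s = 117000 bits.

117000 bits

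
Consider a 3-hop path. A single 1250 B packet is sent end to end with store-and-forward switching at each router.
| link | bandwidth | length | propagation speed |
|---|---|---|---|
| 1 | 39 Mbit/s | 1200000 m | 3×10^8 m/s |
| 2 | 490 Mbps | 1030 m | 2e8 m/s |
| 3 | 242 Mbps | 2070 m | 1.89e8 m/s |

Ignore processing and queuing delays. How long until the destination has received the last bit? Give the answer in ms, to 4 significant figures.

L = 1250 × 8 = 10000 bits.
Transmission delays (L/R per hop): 0.25641, 0.0204082, 0.0413223 ms; sum = 0.318141 ms.
Propagation delays (d/s per hop): 4, 0.00515, 0.0109524 ms; sum = 4.0161 ms.
End-to-end = 4.334 ms.

4.334 ms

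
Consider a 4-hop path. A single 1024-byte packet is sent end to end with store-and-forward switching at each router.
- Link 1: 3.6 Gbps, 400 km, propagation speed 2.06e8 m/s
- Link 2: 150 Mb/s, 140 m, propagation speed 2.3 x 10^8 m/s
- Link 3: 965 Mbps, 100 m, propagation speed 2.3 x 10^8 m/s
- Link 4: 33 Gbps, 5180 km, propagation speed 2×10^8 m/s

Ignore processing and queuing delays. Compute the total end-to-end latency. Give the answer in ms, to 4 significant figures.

L = 1024 × 8 = 8192 bits.
Transmission delays (L/R per hop): 0.00227556, 0.0546133, 0.00848912, 0.000248242 ms; sum = 0.0656263 ms.
Propagation delays (d/s per hop): 1.94175, 0.000608696, 0.000434783, 25.9 ms; sum = 27.8428 ms.
End-to-end = 27.91 ms.

27.91 ms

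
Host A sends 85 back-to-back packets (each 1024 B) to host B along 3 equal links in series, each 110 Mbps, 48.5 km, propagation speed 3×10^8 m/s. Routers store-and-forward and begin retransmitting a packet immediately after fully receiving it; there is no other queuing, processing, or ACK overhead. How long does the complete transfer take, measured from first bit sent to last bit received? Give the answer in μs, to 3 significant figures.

Per-hop transmission t_tx = L/R = 8192/110000000 = 74.4727 μs.
Per-hop propagation t_prop = 48500/300000000 = 161.667 μs.
Pipeline fill: first packet needs 3·t_tx to clear all hops; remaining 84 packets each add one t_tx.
Total = (3+85-1)·t_tx + 3·t_prop = 87·74.4727 + 3·161.667 = 6960 μs.

6960 μs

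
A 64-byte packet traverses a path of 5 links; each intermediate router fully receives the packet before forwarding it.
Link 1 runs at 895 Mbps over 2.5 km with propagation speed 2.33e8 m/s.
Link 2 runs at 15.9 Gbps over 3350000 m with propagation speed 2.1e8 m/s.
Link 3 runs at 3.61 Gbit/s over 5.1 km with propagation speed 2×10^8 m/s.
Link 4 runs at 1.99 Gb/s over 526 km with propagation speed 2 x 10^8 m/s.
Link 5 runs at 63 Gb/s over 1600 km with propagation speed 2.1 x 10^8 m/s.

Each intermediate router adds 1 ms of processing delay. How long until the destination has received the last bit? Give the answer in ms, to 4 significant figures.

30.24 ms

L = 64 × 8 = 512 bits.
Transmission delays (L/R per hop): 0.000572067, 3.22013e-05, 0.000141828, 0.000257286, 8.12698e-06 ms; sum = 0.00101151 ms.
Propagation delays (d/s per hop): 0.0107296, 15.9524, 0.0255, 2.63, 7.61905 ms; sum = 26.2377 ms.
Processing at 4 router(s): 4 × 1 ms = 4 ms.
End-to-end = 30.24 ms.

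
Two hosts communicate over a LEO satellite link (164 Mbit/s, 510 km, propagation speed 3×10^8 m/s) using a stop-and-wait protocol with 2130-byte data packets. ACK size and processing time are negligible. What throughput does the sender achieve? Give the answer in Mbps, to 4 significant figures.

t_tx = L/R = 17040/164000000 = 0.000103902 s.
t_prop = 510000/300000000 = 0.0017 s; RTT = 0.0034 s.
Cycle = t_tx + RTT = 0.0035039 s.
Throughput = L / cycle = 17040 / 0.0035039 = 4.863 Mbps.

4.863 Mbps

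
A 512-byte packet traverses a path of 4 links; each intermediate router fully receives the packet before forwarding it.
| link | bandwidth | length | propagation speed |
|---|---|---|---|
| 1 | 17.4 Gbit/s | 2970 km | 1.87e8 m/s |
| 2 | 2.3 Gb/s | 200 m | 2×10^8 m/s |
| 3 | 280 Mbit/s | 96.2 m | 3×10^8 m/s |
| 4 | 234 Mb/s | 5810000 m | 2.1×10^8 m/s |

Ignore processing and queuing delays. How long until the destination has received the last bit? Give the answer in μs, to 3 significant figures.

43600 μs

L = 512 × 8 = 4096 bits.
Transmission delays (L/R per hop): 0.235402, 1.78087, 14.6286, 17.5043 μs; sum = 34.1491 μs.
Propagation delays (d/s per hop): 15882.4, 1, 0.320667, 27666.7 μs; sum = 43550.3 μs.
End-to-end = 43600 μs.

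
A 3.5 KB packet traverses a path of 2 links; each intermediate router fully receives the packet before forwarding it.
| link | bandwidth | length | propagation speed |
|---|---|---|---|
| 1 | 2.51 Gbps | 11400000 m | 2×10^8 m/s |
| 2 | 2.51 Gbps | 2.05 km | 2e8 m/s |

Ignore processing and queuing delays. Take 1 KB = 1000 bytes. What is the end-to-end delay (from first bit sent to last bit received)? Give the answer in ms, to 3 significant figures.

57.0 ms

L = 28000 bits.
Transmission delay per hop = L/R = 28000/2510000000 = 0.0111554 ms; 2 hops → 0.0223108 ms.
Propagation delays (d/s per hop): 57, 0.01025 ms; sum = 57.0103 ms.
End-to-end = 57.0 ms.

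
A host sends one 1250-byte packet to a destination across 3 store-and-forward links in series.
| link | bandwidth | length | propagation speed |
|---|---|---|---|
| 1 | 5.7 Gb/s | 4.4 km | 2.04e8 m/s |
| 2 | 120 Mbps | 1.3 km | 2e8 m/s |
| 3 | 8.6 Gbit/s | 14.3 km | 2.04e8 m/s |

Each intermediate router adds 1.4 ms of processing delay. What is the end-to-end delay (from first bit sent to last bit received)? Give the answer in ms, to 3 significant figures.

L = 1250 × 8 = 10000 bits.
Transmission delays (L/R per hop): 0.00175439, 0.0833333, 0.00116279 ms; sum = 0.0862505 ms.
Propagation delays (d/s per hop): 0.0215686, 0.0065, 0.070098 ms; sum = 0.0981667 ms.
Processing at 2 router(s): 2 × 1.4 ms = 2.8 ms.
End-to-end = 2.98 ms.

2.98 ms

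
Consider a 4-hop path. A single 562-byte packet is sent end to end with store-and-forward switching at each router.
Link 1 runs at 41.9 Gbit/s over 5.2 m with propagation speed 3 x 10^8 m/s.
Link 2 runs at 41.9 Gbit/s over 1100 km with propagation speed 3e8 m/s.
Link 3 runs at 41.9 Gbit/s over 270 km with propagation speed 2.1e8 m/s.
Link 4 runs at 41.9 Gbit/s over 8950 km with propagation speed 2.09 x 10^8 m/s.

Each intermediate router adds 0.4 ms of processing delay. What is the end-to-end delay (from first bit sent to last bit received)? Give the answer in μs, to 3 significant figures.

L = 562 × 8 = 4496 bits.
Transmission delay per hop = L/R = 4496/41900000000 = 0.107303 μs; 4 hops → 0.429212 μs.
Propagation delays (d/s per hop): 0.0173333, 3666.67, 1285.71, 42823 μs; sum = 47775.4 μs.
Processing at 3 router(s): 3 × 0.4 ms = 1200 μs.
End-to-end = 49000 μs.

49000 μs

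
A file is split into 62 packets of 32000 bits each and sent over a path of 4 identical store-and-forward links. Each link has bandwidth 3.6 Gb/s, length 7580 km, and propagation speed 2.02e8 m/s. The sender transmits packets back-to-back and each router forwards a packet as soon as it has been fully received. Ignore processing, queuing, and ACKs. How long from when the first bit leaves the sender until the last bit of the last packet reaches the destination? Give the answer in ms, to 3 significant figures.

151 ms

Per-hop transmission t_tx = L/R = 32000/3600000000 = 0.00888889 ms.
Per-hop propagation t_prop = 7580000/202000000 = 37.5248 ms.
Pipeline fill: first packet needs 4·t_tx to clear all hops; remaining 61 packets each add one t_tx.
Total = (4+62-1)·t_tx + 4·t_prop = 65·0.00888889 + 4·37.5248 = 151 ms.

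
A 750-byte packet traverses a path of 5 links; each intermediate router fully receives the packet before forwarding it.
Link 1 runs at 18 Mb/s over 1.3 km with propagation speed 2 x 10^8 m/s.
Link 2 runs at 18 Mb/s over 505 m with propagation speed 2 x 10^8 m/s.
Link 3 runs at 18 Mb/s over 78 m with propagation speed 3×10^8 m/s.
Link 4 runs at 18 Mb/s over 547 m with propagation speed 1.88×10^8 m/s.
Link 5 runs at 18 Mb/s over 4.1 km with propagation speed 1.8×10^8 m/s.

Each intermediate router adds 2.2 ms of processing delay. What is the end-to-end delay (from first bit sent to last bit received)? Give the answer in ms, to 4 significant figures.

L = 750 × 8 = 6000 bits.
Transmission delay per hop = L/R = 6000/18000000 = 0.333333 ms; 5 hops → 1.66667 ms.
Propagation delays (d/s per hop): 0.0065, 0.002525, 0.00026, 0.00290957, 0.0227778 ms; sum = 0.0349724 ms.
Processing at 4 router(s): 4 × 2.2 ms = 8.8 ms.
End-to-end = 10.50 ms.

10.50 ms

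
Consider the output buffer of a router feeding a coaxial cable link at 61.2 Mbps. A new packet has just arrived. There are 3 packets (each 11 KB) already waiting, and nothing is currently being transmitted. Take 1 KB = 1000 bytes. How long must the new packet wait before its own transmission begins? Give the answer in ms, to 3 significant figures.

4.31 ms

Each queued packet: L/R = 88000/61200000 = 1.43791 ms.
3 queued → 4.31373 ms.
Queuing delay = 4.31 ms.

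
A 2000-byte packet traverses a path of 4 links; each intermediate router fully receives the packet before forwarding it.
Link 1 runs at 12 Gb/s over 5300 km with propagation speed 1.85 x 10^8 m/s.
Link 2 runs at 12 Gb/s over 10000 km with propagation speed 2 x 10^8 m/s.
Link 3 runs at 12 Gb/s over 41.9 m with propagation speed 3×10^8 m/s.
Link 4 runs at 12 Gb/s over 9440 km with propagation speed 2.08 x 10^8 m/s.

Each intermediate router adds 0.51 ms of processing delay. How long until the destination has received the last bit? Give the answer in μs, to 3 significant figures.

L = 2000 × 8 = 16000 bits.
Transmission delay per hop = L/R = 16000/12000000000 = 1.33333 μs; 4 hops → 5.33333 μs.
Propagation delays (d/s per hop): 28648.6, 50000, 0.139667, 45384.6 μs; sum = 124033 μs.
Processing at 3 router(s): 3 × 0.51 ms = 1530 μs.
End-to-end = 126000 μs.

126000 μs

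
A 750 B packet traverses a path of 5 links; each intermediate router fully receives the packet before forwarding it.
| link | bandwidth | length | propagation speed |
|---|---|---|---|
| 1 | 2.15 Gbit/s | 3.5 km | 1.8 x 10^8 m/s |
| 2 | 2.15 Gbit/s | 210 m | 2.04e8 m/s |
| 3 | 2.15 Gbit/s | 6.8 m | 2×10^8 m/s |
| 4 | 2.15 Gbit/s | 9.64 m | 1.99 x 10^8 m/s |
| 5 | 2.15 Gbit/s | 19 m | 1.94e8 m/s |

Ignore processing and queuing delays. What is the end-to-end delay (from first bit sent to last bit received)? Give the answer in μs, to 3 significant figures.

34.6 μs

L = 750 × 8 = 6000 bits.
Transmission delay per hop = L/R = 6000/2150000000 = 2.7907 μs; 5 hops → 13.9535 μs.
Propagation delays (d/s per hop): 19.4444, 1.02941, 0.034, 0.0484422, 0.0979381 μs; sum = 20.6542 μs.
End-to-end = 34.6 μs.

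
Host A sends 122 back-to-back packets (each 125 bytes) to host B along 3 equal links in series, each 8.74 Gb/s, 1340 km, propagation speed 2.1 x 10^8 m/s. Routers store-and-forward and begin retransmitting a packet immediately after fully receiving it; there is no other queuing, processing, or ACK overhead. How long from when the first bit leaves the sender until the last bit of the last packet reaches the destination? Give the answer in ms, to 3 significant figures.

Per-hop transmission t_tx = L/R = 1000/8740000000 = 0.000114416 ms.
Per-hop propagation t_prop = 1340000/210000000 = 6.38095 ms.
Pipeline fill: first packet needs 3·t_tx to clear all hops; remaining 121 packets each add one t_tx.
Total = (3+122-1)·t_tx + 3·t_prop = 124·0.000114416 + 3·6.38095 = 19.2 ms.

19.2 ms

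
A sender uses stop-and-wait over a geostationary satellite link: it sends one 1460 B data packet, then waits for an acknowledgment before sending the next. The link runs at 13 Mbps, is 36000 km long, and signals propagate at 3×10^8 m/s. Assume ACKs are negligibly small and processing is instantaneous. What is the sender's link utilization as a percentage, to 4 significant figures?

t_tx = L/R = 11680/13000000 = 0.000898462 s.
t_prop = 36000000/300000000 = 0.12 s; RTT = 0.24 s.
Cycle = t_tx + RTT = 0.240898 s.
Utilization = t_tx / cycle = 0.000898462/0.240898 = 0.3730 %.

0.3730 %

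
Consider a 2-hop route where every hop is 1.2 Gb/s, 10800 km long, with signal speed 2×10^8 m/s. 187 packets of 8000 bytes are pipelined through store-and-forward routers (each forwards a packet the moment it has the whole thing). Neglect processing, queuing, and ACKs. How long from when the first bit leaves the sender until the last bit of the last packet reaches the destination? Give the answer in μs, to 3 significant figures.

Per-hop transmission t_tx = L/R = 64000/1200000000 = 53.3333 μs.
Per-hop propagation t_prop = 10800000/200000000 = 54000 μs.
Pipeline fill: first packet needs 2·t_tx to clear all hops; remaining 186 packets each add one t_tx.
Total = (2+187-1)·t_tx + 2·t_prop = 188·53.3333 + 2·54000 = 118000 μs.

118000 μs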